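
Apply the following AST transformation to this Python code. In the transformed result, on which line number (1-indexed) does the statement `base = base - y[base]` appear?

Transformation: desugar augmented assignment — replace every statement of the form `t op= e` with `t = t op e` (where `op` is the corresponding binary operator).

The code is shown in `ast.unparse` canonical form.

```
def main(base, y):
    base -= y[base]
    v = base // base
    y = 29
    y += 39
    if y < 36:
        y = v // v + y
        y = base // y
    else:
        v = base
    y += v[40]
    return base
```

Transformed code:
def main(base, y):
    base = base - y[base]
    v = base // base
    y = 29
    y = y + 39
    if y < 36:
        y = v // v + y
        y = base // y
    else:
        v = base
    y = y + v[40]
    return base

2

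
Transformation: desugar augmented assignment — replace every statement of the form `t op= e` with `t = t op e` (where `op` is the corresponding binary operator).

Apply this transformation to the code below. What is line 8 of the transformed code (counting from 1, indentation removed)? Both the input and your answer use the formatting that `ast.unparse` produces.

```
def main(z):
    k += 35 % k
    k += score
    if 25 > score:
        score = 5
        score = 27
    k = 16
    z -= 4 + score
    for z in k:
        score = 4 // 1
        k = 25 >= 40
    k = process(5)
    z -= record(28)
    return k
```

z = z - (4 + score)

Transformed code:
def main(z):
    k = k + 35 % k
    k = k + score
    if 25 > score:
        score = 5
        score = 27
    k = 16
    z = z - (4 + score)
    for z in k:
        score = 4 // 1
        k = 25 >= 40
    k = process(5)
    z = z - record(28)
    return k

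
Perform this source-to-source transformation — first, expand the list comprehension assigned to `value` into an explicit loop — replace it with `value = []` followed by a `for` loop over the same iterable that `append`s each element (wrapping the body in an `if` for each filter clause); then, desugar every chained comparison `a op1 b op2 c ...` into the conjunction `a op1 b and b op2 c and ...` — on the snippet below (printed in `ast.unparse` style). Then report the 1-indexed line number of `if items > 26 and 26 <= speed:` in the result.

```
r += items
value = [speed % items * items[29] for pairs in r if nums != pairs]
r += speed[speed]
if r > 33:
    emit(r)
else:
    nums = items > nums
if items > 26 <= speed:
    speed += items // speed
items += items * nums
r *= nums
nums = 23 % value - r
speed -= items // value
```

Transformed code:
r += items
value = []
for pairs in r:
    if nums != pairs:
        value.append(speed % items * items[29])
r += speed[speed]
if r > 33:
    emit(r)
else:
    nums = items > nums
if items > 26 and 26 <= speed:
    speed += items // speed
items += items * nums
r *= nums
nums = 23 % value - r
speed -= items // value

11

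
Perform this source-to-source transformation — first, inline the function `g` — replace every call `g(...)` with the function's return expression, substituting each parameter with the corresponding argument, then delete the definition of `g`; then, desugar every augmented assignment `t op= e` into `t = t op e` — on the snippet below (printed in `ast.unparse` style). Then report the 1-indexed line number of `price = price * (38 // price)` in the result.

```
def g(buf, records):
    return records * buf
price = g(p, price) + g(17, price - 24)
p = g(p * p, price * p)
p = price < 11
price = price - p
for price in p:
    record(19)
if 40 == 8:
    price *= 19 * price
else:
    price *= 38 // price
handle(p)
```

10

Transformed code:
price = price * p + (price - 24) * 17
p = price * p * (p * p)
p = price < 11
price = price - p
for price in p:
    record(19)
if 40 == 8:
    price = price * (19 * price)
else:
    price = price * (38 // price)
handle(p)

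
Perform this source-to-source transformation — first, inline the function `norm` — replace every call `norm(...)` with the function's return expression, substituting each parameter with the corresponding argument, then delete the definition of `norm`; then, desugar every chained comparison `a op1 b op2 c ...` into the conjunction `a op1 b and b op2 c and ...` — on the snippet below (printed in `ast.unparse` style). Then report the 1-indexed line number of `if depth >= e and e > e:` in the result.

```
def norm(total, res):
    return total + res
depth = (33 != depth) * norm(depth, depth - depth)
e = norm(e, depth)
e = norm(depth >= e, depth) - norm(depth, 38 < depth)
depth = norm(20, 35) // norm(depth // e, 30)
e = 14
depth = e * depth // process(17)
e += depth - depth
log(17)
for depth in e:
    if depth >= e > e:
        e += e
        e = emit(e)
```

Transformed code:
depth = (33 != depth) * (depth + (depth - depth))
e = e + depth
e = (depth >= e) + depth - (depth + (38 < depth))
depth = (20 + 35) // (depth // e + 30)
e = 14
depth = e * depth // process(17)
e += depth - depth
log(17)
for depth in e:
    if depth >= e and e > e:
        e += e
        e = emit(e)

10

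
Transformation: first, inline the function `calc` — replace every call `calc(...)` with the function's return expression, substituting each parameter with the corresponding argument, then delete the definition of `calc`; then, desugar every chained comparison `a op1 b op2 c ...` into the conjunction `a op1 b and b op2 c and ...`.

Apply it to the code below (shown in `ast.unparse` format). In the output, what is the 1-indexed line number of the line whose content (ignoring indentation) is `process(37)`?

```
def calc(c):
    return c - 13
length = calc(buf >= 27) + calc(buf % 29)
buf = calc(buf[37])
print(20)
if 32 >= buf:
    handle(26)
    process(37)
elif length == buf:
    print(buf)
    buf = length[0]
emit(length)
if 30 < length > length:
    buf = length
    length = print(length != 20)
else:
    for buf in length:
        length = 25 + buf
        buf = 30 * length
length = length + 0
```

6

Transformed code:
length = (buf >= 27) - 13 + (buf % 29 - 13)
buf = buf[37] - 13
print(20)
if 32 >= buf:
    handle(26)
    process(37)
elif length == buf:
    print(buf)
    buf = length[0]
emit(length)
if 30 < length and length > length:
    buf = length
    length = print(length != 20)
else:
    for buf in length:
        length = 25 + buf
        buf = 30 * length
length = length + 0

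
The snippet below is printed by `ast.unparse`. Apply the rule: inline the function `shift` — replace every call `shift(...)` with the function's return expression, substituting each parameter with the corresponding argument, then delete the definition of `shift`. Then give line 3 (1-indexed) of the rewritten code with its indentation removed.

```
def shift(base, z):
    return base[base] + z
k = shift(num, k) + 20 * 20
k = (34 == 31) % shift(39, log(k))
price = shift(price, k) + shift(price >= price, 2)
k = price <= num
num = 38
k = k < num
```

price = price[price] + k + ((price >= price)[price >= price] + 2)

Transformed code:
k = num[num] + k + 20 * 20
k = (34 == 31) % (39[39] + log(k))
price = price[price] + k + ((price >= price)[price >= price] + 2)
k = price <= num
num = 38
k = k < num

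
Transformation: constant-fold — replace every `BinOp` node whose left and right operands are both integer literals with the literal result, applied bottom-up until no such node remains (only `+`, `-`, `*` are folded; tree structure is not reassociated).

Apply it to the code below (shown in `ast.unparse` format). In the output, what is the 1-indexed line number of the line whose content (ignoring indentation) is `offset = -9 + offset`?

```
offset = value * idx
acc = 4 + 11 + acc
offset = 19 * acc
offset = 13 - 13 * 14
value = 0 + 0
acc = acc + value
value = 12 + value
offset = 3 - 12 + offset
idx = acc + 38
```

Transformed code:
offset = value * idx
acc = 15 + acc
offset = 19 * acc
offset = -169
value = 0
acc = acc + value
value = 12 + value
offset = -9 + offset
idx = acc + 38

8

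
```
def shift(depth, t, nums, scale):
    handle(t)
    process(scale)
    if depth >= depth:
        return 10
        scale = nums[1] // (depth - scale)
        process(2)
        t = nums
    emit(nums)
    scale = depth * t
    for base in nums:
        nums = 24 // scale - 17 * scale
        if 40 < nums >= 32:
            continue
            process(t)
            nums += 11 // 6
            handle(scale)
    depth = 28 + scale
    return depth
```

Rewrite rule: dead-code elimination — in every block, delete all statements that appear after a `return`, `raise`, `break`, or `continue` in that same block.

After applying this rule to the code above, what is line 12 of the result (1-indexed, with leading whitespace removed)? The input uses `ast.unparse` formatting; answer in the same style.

Transformed code:
def shift(depth, t, nums, scale):
    handle(t)
    process(scale)
    if depth >= depth:
        return 10
    emit(nums)
    scale = depth * t
    for base in nums:
        nums = 24 // scale - 17 * scale
        if 40 < nums >= 32:
            continue
    depth = 28 + scale
    return depth

depth = 28 + scale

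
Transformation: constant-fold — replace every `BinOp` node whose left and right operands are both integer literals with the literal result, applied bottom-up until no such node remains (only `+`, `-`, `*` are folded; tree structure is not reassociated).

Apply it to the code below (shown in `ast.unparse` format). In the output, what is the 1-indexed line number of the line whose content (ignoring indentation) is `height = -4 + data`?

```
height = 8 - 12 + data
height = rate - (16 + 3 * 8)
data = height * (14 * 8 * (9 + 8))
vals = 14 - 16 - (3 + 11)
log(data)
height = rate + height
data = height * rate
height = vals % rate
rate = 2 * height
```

1

Transformed code:
height = -4 + data
height = rate - 40
data = height * 1904
vals = -16
log(data)
height = rate + height
data = height * rate
height = vals % rate
rate = 2 * height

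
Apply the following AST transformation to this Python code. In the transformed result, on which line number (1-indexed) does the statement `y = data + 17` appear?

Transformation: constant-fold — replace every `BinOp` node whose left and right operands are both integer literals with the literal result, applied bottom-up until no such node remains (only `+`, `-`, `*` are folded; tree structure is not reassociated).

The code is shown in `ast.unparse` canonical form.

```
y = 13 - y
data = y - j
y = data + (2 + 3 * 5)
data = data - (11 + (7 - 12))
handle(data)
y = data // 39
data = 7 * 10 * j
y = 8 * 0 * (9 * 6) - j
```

3

Transformed code:
y = 13 - y
data = y - j
y = data + 17
data = data - 6
handle(data)
y = data // 39
data = 70 * j
y = 0 - j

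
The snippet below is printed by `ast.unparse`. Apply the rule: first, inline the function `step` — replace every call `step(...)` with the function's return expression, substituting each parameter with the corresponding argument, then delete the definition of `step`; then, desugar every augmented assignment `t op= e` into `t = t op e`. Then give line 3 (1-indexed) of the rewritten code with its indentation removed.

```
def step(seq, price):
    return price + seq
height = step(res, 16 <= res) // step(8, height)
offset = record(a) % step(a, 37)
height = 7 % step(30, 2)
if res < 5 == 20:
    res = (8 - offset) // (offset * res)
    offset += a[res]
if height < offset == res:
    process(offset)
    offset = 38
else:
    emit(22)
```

Transformed code:
height = ((16 <= res) + res) // (height + 8)
offset = record(a) % (37 + a)
height = 7 % (2 + 30)
if res < 5 == 20:
    res = (8 - offset) // (offset * res)
    offset = offset + a[res]
if height < offset == res:
    process(offset)
    offset = 38
else:
    emit(22)

height = 7 % (2 + 30)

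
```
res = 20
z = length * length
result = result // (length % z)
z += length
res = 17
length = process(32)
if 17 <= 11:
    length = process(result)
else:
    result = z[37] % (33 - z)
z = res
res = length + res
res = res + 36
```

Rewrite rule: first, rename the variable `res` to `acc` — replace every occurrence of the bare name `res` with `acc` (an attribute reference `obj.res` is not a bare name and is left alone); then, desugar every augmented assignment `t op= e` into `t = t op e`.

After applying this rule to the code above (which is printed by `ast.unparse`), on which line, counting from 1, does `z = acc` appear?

Transformed code:
acc = 20
z = length * length
result = result // (length % z)
z = z + length
acc = 17
length = process(32)
if 17 <= 11:
    length = process(result)
else:
    result = z[37] % (33 - z)
z = acc
acc = length + acc
acc = acc + 36

11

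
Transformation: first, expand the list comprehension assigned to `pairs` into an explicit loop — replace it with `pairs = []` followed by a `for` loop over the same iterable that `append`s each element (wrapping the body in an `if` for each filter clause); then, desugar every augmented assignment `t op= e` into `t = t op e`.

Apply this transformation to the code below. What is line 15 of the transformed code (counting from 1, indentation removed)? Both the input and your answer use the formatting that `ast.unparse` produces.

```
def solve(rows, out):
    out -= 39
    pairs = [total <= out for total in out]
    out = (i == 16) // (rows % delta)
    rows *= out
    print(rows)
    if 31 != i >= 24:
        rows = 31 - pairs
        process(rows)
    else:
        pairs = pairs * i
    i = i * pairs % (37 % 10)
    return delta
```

return delta

Transformed code:
def solve(rows, out):
    out = out - 39
    pairs = []
    for total in out:
        pairs.append(total <= out)
    out = (i == 16) // (rows % delta)
    rows = rows * out
    print(rows)
    if 31 != i >= 24:
        rows = 31 - pairs
        process(rows)
    else:
        pairs = pairs * i
    i = i * pairs % (37 % 10)
    return delta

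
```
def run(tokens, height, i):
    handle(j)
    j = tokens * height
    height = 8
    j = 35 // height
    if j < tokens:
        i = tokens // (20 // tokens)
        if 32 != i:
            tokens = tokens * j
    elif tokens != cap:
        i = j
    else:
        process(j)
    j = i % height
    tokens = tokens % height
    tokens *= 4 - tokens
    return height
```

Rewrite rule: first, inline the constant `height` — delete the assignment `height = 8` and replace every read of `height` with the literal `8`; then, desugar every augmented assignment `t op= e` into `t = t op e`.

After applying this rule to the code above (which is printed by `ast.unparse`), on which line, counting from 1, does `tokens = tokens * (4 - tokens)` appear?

Transformed code:
def run(tokens, height, i):
    handle(j)
    j = tokens * 8
    j = 35 // 8
    if j < tokens:
        i = tokens // (20 // tokens)
        if 32 != i:
            tokens = tokens * j
    elif tokens != cap:
        i = j
    else:
        process(j)
    j = i % 8
    tokens = tokens % 8
    tokens = tokens * (4 - tokens)
    return 8

15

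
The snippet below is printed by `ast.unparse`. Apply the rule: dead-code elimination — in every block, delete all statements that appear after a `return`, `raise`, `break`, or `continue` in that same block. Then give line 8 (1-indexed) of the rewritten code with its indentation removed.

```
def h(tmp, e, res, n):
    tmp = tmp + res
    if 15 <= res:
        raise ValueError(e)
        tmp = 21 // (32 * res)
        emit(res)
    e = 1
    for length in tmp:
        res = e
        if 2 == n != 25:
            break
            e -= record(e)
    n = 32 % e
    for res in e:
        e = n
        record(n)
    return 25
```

Transformed code:
def h(tmp, e, res, n):
    tmp = tmp + res
    if 15 <= res:
        raise ValueError(e)
    e = 1
    for length in tmp:
        res = e
        if 2 == n != 25:
            break
    n = 32 % e
    for res in e:
        e = n
        record(n)
    return 25

if 2 == n != 25:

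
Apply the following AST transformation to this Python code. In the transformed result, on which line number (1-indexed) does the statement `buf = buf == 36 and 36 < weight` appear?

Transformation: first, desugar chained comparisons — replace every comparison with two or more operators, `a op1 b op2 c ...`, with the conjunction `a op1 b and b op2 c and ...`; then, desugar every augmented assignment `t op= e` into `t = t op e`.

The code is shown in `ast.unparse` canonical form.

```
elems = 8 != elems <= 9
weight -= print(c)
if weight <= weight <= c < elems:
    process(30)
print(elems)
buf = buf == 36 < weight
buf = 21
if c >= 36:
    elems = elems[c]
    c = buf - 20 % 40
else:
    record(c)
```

6

Transformed code:
elems = 8 != elems and elems <= 9
weight = weight - print(c)
if weight <= weight and weight <= c and (c < elems):
    process(30)
print(elems)
buf = buf == 36 and 36 < weight
buf = 21
if c >= 36:
    elems = elems[c]
    c = buf - 20 % 40
else:
    record(c)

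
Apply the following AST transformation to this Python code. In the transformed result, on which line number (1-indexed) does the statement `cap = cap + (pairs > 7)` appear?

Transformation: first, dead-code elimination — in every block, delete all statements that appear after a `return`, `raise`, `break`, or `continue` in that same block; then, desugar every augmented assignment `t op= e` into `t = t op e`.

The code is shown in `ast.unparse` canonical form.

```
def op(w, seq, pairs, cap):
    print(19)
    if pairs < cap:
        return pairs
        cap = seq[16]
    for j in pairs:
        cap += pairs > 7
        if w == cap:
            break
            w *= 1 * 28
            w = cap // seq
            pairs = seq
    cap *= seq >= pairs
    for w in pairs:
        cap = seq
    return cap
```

Transformed code:
def op(w, seq, pairs, cap):
    print(19)
    if pairs < cap:
        return pairs
    for j in pairs:
        cap = cap + (pairs > 7)
        if w == cap:
            break
    cap = cap * (seq >= pairs)
    for w in pairs:
        cap = seq
    return cap

6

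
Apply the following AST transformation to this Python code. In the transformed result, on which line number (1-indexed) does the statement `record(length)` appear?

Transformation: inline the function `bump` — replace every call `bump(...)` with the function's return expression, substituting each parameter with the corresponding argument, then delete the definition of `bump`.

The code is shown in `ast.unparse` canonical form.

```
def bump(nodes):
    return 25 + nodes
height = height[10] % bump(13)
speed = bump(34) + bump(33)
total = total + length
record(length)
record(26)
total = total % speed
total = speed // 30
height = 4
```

4

Transformed code:
height = height[10] % (25 + 13)
speed = 25 + 34 + (25 + 33)
total = total + length
record(length)
record(26)
total = total % speed
total = speed // 30
height = 4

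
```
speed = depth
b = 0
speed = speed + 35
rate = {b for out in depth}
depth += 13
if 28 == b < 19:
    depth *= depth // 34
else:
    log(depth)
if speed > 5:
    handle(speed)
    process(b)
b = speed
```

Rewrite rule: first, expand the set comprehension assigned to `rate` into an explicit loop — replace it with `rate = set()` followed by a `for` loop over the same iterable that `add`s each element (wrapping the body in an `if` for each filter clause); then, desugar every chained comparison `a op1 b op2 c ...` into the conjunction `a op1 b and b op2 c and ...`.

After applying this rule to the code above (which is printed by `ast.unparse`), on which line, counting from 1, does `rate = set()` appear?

Transformed code:
speed = depth
b = 0
speed = speed + 35
rate = set()
for out in depth:
    rate.add(b)
depth += 13
if 28 == b and b < 19:
    depth *= depth // 34
else:
    log(depth)
if speed > 5:
    handle(speed)
    process(b)
b = speed

4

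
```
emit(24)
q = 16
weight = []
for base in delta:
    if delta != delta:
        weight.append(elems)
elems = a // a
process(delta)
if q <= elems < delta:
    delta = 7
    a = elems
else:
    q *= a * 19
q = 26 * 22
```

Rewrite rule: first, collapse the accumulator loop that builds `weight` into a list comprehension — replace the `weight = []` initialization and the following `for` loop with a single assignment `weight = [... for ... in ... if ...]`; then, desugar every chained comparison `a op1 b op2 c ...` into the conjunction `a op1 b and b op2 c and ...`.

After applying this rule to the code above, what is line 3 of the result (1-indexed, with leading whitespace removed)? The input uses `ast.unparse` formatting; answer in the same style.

Transformed code:
emit(24)
q = 16
weight = [elems for base in delta if delta != delta]
elems = a // a
process(delta)
if q <= elems and elems < delta:
    delta = 7
    a = elems
else:
    q *= a * 19
q = 26 * 22

weight = [elems for base in delta if delta != delta]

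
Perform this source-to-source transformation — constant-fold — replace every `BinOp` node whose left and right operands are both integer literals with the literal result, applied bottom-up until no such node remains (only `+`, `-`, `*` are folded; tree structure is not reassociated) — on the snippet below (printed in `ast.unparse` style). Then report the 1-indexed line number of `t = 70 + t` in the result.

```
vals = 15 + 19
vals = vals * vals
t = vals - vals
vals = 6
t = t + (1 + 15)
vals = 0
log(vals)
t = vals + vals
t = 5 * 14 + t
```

Transformed code:
vals = 34
vals = vals * vals
t = vals - vals
vals = 6
t = t + 16
vals = 0
log(vals)
t = vals + vals
t = 70 + t

9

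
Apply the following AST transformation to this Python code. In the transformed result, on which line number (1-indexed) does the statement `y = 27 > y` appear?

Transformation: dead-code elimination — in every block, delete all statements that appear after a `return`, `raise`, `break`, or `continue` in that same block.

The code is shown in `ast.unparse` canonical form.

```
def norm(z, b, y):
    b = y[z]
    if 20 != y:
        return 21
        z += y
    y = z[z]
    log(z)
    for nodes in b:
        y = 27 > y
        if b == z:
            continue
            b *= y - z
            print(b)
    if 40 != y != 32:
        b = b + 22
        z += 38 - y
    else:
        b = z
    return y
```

8

Transformed code:
def norm(z, b, y):
    b = y[z]
    if 20 != y:
        return 21
    y = z[z]
    log(z)
    for nodes in b:
        y = 27 > y
        if b == z:
            continue
    if 40 != y != 32:
        b = b + 22
        z += 38 - y
    else:
        b = z
    return y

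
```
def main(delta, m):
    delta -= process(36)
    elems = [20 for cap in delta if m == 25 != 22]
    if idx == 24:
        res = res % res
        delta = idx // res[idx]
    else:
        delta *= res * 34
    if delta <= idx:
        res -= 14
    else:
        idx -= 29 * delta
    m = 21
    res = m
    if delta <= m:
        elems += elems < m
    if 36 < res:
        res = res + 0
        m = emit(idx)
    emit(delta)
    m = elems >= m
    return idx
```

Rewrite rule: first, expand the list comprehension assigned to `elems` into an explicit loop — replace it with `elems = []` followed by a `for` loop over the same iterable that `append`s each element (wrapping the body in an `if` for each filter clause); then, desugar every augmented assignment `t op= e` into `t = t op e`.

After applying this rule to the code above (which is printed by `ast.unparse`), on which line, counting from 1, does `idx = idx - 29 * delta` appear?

15

Transformed code:
def main(delta, m):
    delta = delta - process(36)
    elems = []
    for cap in delta:
        if m == 25 != 22:
            elems.append(20)
    if idx == 24:
        res = res % res
        delta = idx // res[idx]
    else:
        delta = delta * (res * 34)
    if delta <= idx:
        res = res - 14
    else:
        idx = idx - 29 * delta
    m = 21
    res = m
    if delta <= m:
        elems = elems + (elems < m)
    if 36 < res:
        res = res + 0
        m = emit(idx)
    emit(delta)
    m = elems >= m
    return idx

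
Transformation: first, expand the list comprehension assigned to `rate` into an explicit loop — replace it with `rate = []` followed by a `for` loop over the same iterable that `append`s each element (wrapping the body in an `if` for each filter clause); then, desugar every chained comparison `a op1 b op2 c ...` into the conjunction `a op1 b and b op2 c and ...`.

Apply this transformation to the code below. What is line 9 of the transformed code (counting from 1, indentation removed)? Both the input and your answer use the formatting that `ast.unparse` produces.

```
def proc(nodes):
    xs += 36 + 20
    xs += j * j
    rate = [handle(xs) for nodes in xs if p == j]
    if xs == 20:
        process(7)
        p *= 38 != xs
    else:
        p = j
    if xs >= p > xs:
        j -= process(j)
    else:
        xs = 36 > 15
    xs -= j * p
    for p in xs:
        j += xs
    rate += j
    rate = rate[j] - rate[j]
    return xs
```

Transformed code:
def proc(nodes):
    xs += 36 + 20
    xs += j * j
    rate = []
    for nodes in xs:
        if p == j:
            rate.append(handle(xs))
    if xs == 20:
        process(7)
        p *= 38 != xs
    else:
        p = j
    if xs >= p and p > xs:
        j -= process(j)
    else:
        xs = 36 > 15
    xs -= j * p
    for p in xs:
        j += xs
    rate += j
    rate = rate[j] - rate[j]
    return xs

process(7)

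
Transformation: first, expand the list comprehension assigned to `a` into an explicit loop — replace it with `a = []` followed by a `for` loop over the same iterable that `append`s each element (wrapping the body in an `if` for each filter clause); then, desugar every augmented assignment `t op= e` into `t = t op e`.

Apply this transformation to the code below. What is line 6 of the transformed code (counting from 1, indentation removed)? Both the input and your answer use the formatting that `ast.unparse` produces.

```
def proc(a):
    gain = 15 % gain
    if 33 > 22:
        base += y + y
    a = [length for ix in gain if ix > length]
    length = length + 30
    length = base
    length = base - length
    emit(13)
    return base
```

for ix in gain:

Transformed code:
def proc(a):
    gain = 15 % gain
    if 33 > 22:
        base = base + (y + y)
    a = []
    for ix in gain:
        if ix > length:
            a.append(length)
    length = length + 30
    length = base
    length = base - length
    emit(13)
    return base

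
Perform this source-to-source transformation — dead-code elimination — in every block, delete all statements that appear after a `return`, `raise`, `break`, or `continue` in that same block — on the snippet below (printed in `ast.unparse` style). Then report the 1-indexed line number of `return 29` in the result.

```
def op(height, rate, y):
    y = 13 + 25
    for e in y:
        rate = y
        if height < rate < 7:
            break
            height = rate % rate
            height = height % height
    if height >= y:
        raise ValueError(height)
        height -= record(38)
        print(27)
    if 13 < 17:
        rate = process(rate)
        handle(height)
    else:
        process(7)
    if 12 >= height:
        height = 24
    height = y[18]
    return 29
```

Transformed code:
def op(height, rate, y):
    y = 13 + 25
    for e in y:
        rate = y
        if height < rate < 7:
            break
    if height >= y:
        raise ValueError(height)
    if 13 < 17:
        rate = process(rate)
        handle(height)
    else:
        process(7)
    if 12 >= height:
        height = 24
    height = y[18]
    return 29

17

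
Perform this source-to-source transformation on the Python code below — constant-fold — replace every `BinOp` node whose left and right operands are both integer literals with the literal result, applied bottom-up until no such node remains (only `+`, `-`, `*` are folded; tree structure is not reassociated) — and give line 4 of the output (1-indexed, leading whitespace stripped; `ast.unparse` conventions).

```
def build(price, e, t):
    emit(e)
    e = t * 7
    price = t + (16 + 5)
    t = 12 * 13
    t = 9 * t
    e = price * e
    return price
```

price = t + 21

Transformed code:
def build(price, e, t):
    emit(e)
    e = t * 7
    price = t + 21
    t = 156
    t = 9 * t
    e = price * e
    return price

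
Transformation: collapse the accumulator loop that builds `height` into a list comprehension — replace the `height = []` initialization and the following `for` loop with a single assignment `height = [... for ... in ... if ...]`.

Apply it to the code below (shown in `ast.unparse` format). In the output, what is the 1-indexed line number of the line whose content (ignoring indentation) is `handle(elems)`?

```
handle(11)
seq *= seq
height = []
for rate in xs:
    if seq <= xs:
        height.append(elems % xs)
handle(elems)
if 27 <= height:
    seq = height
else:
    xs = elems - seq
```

Transformed code:
handle(11)
seq *= seq
height = [elems % xs for rate in xs if seq <= xs]
handle(elems)
if 27 <= height:
    seq = height
else:
    xs = elems - seq

4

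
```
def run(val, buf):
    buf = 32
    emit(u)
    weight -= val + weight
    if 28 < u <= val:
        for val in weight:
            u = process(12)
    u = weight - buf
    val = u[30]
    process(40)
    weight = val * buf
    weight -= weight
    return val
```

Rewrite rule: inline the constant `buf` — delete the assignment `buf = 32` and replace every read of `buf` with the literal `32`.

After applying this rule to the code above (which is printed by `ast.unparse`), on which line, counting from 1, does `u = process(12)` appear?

Transformed code:
def run(val, buf):
    emit(u)
    weight -= val + weight
    if 28 < u <= val:
        for val in weight:
            u = process(12)
    u = weight - 32
    val = u[30]
    process(40)
    weight = val * 32
    weight -= weight
    return val

6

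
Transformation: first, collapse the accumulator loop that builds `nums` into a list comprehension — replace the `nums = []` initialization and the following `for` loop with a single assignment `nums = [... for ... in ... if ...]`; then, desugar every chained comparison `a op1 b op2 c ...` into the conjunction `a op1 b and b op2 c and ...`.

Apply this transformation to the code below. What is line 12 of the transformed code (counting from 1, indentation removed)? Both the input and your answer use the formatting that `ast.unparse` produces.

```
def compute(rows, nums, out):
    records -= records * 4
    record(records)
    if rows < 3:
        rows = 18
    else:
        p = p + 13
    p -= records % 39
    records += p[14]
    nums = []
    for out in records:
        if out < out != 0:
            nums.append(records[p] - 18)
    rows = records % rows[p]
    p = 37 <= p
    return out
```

p = 37 <= p

Transformed code:
def compute(rows, nums, out):
    records -= records * 4
    record(records)
    if rows < 3:
        rows = 18
    else:
        p = p + 13
    p -= records % 39
    records += p[14]
    nums = [records[p] - 18 for out in records if out < out and out != 0]
    rows = records % rows[p]
    p = 37 <= p
    return out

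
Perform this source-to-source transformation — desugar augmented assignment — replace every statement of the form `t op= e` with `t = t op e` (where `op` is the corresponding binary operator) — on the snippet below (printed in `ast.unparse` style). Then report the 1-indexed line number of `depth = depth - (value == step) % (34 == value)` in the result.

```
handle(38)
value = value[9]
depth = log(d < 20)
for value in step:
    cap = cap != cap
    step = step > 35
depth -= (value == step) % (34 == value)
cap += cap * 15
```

7

Transformed code:
handle(38)
value = value[9]
depth = log(d < 20)
for value in step:
    cap = cap != cap
    step = step > 35
depth = depth - (value == step) % (34 == value)
cap = cap + cap * 15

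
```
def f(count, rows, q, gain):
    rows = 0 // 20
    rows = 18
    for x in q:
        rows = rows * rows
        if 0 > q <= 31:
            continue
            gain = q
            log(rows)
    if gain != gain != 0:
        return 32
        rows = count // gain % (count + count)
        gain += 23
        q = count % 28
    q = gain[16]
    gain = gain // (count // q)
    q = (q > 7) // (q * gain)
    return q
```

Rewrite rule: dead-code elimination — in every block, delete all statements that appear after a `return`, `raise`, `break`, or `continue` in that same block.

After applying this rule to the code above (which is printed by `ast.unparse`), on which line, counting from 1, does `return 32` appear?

Transformed code:
def f(count, rows, q, gain):
    rows = 0 // 20
    rows = 18
    for x in q:
        rows = rows * rows
        if 0 > q <= 31:
            continue
    if gain != gain != 0:
        return 32
    q = gain[16]
    gain = gain // (count // q)
    q = (q > 7) // (q * gain)
    return q

9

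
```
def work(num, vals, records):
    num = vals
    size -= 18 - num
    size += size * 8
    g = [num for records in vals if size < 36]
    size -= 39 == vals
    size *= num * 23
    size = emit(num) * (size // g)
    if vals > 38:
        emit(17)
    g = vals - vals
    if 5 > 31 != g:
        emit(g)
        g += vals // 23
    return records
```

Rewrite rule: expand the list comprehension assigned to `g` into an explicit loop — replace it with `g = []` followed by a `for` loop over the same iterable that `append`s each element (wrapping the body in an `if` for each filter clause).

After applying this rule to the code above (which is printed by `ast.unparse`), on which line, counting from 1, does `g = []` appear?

5

Transformed code:
def work(num, vals, records):
    num = vals
    size -= 18 - num
    size += size * 8
    g = []
    for records in vals:
        if size < 36:
            g.append(num)
    size -= 39 == vals
    size *= num * 23
    size = emit(num) * (size // g)
    if vals > 38:
        emit(17)
    g = vals - vals
    if 5 > 31 != g:
        emit(g)
        g += vals // 23
    return records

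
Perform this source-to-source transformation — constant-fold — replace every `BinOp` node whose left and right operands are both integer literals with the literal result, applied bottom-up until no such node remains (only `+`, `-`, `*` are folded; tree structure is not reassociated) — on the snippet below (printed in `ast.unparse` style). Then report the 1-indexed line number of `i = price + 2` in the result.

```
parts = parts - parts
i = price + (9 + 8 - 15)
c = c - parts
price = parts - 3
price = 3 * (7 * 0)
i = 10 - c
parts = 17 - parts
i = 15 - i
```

2

Transformed code:
parts = parts - parts
i = price + 2
c = c - parts
price = parts - 3
price = 0
i = 10 - c
parts = 17 - parts
i = 15 - i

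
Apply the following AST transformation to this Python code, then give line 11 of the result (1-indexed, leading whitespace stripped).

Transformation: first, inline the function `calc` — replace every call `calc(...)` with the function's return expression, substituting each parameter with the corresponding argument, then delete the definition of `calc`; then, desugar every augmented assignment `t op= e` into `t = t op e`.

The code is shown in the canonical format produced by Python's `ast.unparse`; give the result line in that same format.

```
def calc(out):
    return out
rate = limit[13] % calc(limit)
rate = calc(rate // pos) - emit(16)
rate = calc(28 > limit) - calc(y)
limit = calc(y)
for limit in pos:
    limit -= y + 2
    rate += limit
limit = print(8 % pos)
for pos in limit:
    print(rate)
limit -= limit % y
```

limit = limit - limit % y

Transformed code:
rate = limit[13] % limit
rate = rate // pos - emit(16)
rate = (28 > limit) - y
limit = y
for limit in pos:
    limit = limit - (y + 2)
    rate = rate + limit
limit = print(8 % pos)
for pos in limit:
    print(rate)
limit = limit - limit % y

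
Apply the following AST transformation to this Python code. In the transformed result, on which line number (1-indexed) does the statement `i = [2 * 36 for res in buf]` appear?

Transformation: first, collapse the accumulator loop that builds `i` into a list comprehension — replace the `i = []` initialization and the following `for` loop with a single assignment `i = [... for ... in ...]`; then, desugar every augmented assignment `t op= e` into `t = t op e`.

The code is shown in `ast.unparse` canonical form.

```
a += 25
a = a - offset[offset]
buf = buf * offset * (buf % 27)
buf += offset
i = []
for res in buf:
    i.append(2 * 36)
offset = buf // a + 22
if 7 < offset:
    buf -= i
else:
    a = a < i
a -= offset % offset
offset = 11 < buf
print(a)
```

5

Transformed code:
a = a + 25
a = a - offset[offset]
buf = buf * offset * (buf % 27)
buf = buf + offset
i = [2 * 36 for res in buf]
offset = buf // a + 22
if 7 < offset:
    buf = buf - i
else:
    a = a < i
a = a - offset % offset
offset = 11 < buf
print(a)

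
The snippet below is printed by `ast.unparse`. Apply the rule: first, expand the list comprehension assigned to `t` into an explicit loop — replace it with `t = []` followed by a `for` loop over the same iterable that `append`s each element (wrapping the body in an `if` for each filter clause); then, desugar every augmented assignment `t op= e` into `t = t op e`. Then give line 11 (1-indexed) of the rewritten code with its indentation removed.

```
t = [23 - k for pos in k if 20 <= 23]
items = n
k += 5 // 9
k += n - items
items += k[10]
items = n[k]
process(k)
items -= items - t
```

Transformed code:
t = []
for pos in k:
    if 20 <= 23:
        t.append(23 - k)
items = n
k = k + 5 // 9
k = k + (n - items)
items = items + k[10]
items = n[k]
process(k)
items = items - (items - t)

items = items - (items - t)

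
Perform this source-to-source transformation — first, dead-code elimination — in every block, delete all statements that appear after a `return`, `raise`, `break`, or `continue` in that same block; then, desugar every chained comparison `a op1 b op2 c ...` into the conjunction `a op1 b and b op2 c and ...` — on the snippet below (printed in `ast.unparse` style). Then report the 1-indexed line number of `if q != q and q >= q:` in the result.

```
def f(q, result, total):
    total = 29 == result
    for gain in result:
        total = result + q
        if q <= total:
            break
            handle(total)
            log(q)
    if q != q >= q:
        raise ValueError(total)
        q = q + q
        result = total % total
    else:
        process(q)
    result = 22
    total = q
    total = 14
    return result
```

Transformed code:
def f(q, result, total):
    total = 29 == result
    for gain in result:
        total = result + q
        if q <= total:
            break
    if q != q and q >= q:
        raise ValueError(total)
    else:
        process(q)
    result = 22
    total = q
    total = 14
    return result

7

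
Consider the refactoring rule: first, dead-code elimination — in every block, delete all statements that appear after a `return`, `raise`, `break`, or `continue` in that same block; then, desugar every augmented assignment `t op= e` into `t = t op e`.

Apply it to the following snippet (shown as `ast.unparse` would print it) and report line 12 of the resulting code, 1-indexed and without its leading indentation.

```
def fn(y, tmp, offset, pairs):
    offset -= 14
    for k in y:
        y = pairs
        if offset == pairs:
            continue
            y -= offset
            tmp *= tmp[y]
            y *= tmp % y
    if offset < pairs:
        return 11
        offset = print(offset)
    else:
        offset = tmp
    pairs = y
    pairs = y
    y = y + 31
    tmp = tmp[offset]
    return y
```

Transformed code:
def fn(y, tmp, offset, pairs):
    offset = offset - 14
    for k in y:
        y = pairs
        if offset == pairs:
            continue
    if offset < pairs:
        return 11
    else:
        offset = tmp
    pairs = y
    pairs = y
    y = y + 31
    tmp = tmp[offset]
    return y

pairs = y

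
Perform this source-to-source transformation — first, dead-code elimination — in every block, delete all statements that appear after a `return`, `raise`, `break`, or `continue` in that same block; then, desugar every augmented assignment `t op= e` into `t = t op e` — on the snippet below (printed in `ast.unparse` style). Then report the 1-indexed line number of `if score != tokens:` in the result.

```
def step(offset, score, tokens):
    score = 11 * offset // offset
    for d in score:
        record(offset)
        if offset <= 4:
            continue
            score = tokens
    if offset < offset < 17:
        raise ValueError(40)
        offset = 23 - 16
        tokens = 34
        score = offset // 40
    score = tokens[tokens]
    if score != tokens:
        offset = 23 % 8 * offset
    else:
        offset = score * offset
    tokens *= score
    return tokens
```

10

Transformed code:
def step(offset, score, tokens):
    score = 11 * offset // offset
    for d in score:
        record(offset)
        if offset <= 4:
            continue
    if offset < offset < 17:
        raise ValueError(40)
    score = tokens[tokens]
    if score != tokens:
        offset = 23 % 8 * offset
    else:
        offset = score * offset
    tokens = tokens * score
    return tokens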